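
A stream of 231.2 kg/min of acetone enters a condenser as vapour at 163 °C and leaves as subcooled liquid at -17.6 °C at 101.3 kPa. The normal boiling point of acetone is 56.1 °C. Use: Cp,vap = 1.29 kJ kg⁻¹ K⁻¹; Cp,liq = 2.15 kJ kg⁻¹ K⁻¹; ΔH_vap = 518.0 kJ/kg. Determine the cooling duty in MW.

vapour 163→56.1 °C: -137.9 kJ/kg
condensation at 56.1 °C: -518 kJ/kg
liquid 56.1→-17.6 °C: -158.46 kJ/kg
Δh = -137.9 + -518 + -158.46 = -814.36 kJ/kg
Q = ṁ·Δh = 231.2 kg/min × -814.36 kJ/kg = -188280 kJ/min
|Q| = 3138 kW = 3.138 MW

Q_c = 3.14 MW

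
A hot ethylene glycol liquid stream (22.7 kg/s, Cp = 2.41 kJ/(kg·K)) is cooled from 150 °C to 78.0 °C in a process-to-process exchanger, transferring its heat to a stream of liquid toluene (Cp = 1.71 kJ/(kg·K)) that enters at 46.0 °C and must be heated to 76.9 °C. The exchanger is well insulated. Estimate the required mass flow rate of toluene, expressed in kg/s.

ṁ_c = 74.5 kg/s

Heat released by hot stream: Q = 22.7 × 2.41 × (150 − 78.0) = 3938.9 kJ/s
Energy balance on cold side (adiabatic exchanger): Q = ṁ_c·Cp_c·(T_c,out − T_c,in)
ṁ_c = 3938.9 / [1.71 × (76.9 − 46.0)] = 74.545 kg/s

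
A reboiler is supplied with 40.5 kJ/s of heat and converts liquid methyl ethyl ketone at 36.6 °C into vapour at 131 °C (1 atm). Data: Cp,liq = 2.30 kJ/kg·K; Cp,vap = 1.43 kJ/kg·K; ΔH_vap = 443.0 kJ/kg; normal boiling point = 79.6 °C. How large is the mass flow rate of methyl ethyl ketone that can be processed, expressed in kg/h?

ṁ = 237 kg/h

Δh = 2.30×(79.6−36.6) + 443.0 + 1.43×(131−79.6) = 615.4 kJ/kg
Q = 40.5 kJ/s = 40.5 kJ/s = 145800 kJ/h
ṁ = Q/Δh = 145800 / 615.4 = 236.92 kg/h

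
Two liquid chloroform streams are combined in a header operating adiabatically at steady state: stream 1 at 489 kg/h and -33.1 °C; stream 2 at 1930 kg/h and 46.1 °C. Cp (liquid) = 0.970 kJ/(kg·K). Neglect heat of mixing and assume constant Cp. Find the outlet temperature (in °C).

Adiabatic, steady state ⇒ Σ ṁᵢCp,ᵢ(T_out − Tᵢ) = 0
T_out = Σ ṁᵢCp,ᵢTᵢ / Σ ṁᵢCp,ᵢ
      = 70603 / 2346.4 = 30.09 °C

T_out = 30.1 °C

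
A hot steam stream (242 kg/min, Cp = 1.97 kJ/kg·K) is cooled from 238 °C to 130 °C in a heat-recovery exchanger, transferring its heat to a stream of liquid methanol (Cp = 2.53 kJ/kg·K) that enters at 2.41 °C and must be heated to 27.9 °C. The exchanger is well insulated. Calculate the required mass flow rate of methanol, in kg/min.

Heat released by hot stream: Q = 242 × 1.97 × (238 − 130) = 51488 kJ/min
Energy balance on cold side (adiabatic exchanger): Q = ṁ_c·Cp_c·(T_c,out − T_c,in)
ṁ_c = 51488 / [2.53 × (27.9 − 2.41)] = 798.39 kg/min

ṁ_c = 798 kg/min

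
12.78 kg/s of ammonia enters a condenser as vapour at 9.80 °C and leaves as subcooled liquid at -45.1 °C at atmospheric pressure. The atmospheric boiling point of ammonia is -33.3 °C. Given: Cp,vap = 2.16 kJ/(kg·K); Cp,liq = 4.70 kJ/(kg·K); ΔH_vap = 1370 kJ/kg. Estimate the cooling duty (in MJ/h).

Q_c = 69900 MJ/h

vapour 9.80→-33.3 °C: -93.096 kJ/kg
condensation at -33.3 °C: -1370 kJ/kg
liquid -33.3→-45.1 °C: -55.46 kJ/kg
Δh = -93.096 + -1370 + -55.46 = -1518.6 kJ/kg
Q = ṁ·Δh = 12.78 kg/s × -1518.6 kJ/kg = -19407 kJ/s
|Q| = 19407 kW = 69866 MJ/h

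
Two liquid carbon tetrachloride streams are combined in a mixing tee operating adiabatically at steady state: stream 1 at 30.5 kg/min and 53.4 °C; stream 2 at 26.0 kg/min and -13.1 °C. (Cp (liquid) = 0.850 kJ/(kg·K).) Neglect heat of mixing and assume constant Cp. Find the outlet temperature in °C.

Energy balance with Q = 0: Σ ṁᵢCp,ᵢ(T_out − Tᵢ) = 0
T_out = Σ ṁᵢCp,ᵢTᵢ / Σ ṁᵢCp,ᵢ
      = 1094.9 / 48.025 = 22.798 °C

T_out = 22.8 °C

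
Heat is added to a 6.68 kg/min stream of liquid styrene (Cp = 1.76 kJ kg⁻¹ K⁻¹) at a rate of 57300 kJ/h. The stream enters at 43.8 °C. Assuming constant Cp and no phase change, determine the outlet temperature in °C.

Q = 57300 kJ/h = 955 kJ/min
ΔT = Q/(ṁ·Cp) = 955/(6.68×1.76) = 81.23 K
T_out = 43.8 + 81.23 = 125.03 °C

T_out = 125 °C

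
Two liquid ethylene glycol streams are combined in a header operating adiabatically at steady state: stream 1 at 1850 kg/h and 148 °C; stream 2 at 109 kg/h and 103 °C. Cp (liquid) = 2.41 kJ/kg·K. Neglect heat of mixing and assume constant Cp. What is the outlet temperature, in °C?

T_out = 145 °C

No heat crosses the boundary, so H_out = H_in.
T_out = Σ ṁᵢCp,ᵢTᵢ / Σ ṁᵢCp,ᵢ
      = 686920 / 4721.2 = 145.5 °C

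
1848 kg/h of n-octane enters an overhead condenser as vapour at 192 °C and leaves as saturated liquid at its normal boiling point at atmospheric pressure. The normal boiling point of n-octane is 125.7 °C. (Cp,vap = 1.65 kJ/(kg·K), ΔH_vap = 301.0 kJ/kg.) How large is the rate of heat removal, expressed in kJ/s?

vapour 192→125.7 °C: -109.39 kJ/kg
condensation at 125.7 °C: -301 kJ/kg
Δh = -109.39 + -301 = -410.39 kJ/kg
Q = ṁ·Δh = 1848 kg/h × -410.39 kJ/kg = -758410 kJ/h
|Q| = 210.67 kW

Q_c = 211 kJ/s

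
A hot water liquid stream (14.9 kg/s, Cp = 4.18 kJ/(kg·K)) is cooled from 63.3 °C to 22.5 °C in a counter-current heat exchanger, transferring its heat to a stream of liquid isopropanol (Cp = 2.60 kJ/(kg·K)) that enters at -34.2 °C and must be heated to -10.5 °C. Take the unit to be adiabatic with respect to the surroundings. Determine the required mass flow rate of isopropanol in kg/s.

Heat released by hot stream: Q = 14.9 × 4.18 × (63.3 − 22.5) = 2541.1 kJ/s
Energy balance on cold side (adiabatic exchanger): Q = ṁ_c·Cp_c·(T_c,out − T_c,in)
ṁ_c = 2541.1 / [2.60 × (-10.5 − -34.2)] = 41.238 kg/s

ṁ_c = 41.2 kg/s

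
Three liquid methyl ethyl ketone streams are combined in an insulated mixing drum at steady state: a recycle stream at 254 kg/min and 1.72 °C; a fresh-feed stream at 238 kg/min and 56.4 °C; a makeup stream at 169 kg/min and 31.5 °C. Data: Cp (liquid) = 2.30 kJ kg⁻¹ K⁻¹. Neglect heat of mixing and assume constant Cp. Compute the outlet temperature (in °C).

T_out = 29.0 °C

Adiabatic, steady state ⇒ Σ ṁᵢCp,ᵢ(T_out − Tᵢ) = 0
T_out = Σ ṁᵢCp,ᵢTᵢ / Σ ṁᵢCp,ᵢ
      = 44122 / 1520.3 = 29.022 °C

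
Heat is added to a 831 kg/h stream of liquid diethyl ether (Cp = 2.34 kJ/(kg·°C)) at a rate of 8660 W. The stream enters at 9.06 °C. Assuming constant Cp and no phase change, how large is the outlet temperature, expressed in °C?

T_out = 25.1 °C

Q = 8660 W = 31176 kJ/h
ΔT = Q/(ṁ·Cp) = 31176/(831×2.34) = 16.033 K
T_out = 9.06 + 16.033 = 25.093 °C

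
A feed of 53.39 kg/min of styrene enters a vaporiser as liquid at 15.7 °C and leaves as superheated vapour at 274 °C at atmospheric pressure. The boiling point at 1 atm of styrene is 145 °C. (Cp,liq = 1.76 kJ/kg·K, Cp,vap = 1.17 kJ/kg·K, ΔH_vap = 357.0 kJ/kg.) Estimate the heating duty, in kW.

Q = 654 kW

liquid 15.7→145 °C: 227.57 kJ/kg
vaporisation at 145 °C: 357 kJ/kg
vapour 145→274 °C: 150.93 kJ/kg
Δh = 227.57 + 357 + 150.93 = 735.5 kJ/kg
Q = ṁ·Δh = 53.39 kg/min × 735.5 kJ/kg = 39268 kJ/min
|Q| = 654.47 kW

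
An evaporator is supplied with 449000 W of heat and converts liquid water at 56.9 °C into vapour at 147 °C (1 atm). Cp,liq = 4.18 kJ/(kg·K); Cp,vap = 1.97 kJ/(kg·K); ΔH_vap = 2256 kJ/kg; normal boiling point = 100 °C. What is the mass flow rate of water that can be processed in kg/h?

Δh = 4.18×(100−56.9) + 2256 + 1.97×(147−100) = 2528.7 kJ/kg
Q = 449000 W = 449 kJ/s = 1.6164e+06 kJ/h
ṁ = Q/Δh = 1.6164e+06 / 2528.7 = 639.21 kg/h

ṁ = 639 kg/h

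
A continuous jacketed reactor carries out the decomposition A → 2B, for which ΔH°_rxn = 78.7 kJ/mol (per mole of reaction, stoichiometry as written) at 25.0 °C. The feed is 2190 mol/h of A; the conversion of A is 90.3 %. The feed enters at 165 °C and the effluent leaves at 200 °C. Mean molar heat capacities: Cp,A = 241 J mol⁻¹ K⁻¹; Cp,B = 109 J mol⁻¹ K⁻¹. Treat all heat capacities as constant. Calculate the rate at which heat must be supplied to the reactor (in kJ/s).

Extent of reaction ξ = 0.903 × 2190 = 1977.6 mol/h
Reaction term: ξ·ΔH°_rxn = 1977.6 × 78.7 = 155630 kJ/h
Sensible, feed 165→25 °C: -73891 kJ/h
Outlet flows (mol/h): A 212.43, B 3955.1
Sensible, products 25→200 °C: 84404 kJ/h
Q = ΔH = 166150 kJ/h = 46.152 kW
Heat supplied = 46.152 kJ/s

Q_in = 46.2 kJ/s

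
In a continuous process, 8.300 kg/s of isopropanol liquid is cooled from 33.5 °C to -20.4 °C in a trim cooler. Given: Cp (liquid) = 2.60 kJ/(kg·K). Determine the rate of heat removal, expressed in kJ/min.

Q = ṁ·Cp·ΔT = 8.300 × 2.60 × (-20.4 − 33.5) = -1163.2 kJ/s
Cooling duty = 69790 kJ/min

Q_c = 69800 kJ/min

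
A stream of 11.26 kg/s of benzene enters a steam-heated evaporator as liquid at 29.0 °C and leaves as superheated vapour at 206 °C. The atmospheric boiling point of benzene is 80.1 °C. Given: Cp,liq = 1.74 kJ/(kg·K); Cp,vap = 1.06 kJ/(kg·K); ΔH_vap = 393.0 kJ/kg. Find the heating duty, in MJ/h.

liquid 29.0→80.1 °C: 88.914 kJ/kg
vaporisation at 80.1 °C: 393 kJ/kg
vapour 80.1→206 °C: 133.45 kJ/kg
Δh = 88.914 + 393 + 133.45 = 615.37 kJ/kg
Q = ṁ·Δh = 11.26 kg/s × 615.37 kJ/kg = 6929 kJ/s
|Q| = 6929 kW = 24945 MJ/h

Q = 24900 MJ/h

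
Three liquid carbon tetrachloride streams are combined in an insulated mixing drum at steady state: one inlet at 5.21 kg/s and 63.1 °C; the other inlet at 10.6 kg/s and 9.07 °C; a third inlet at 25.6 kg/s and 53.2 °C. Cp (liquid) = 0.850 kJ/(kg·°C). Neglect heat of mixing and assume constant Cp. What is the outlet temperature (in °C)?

Energy balance with Q = 0: Σ ṁᵢCp,ᵢ(T_out − Tᵢ) = 0
T_out = Σ ṁᵢCp,ᵢTᵢ / Σ ṁᵢCp,ᵢ
      = 1518.8 / 35.199 = 43.149 °C

T_out = 43.1 °C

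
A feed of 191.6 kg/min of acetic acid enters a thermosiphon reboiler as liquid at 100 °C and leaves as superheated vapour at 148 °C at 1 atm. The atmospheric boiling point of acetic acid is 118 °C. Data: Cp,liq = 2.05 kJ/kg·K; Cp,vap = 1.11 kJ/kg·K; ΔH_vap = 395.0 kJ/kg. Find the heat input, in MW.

liquid 100→118 °C: 36.9 kJ/kg
vaporisation at 118 °C: 395 kJ/kg
vapour 118→148 °C: 33.3 kJ/kg
Δh = 36.9 + 395 + 33.3 = 465.2 kJ/kg
Q = ṁ·Δh = 191.6 kg/min × 465.2 kJ/kg = 89132 kJ/min
|Q| = 1485.5 kW = 1.4855 MW

Q = 1.49 MW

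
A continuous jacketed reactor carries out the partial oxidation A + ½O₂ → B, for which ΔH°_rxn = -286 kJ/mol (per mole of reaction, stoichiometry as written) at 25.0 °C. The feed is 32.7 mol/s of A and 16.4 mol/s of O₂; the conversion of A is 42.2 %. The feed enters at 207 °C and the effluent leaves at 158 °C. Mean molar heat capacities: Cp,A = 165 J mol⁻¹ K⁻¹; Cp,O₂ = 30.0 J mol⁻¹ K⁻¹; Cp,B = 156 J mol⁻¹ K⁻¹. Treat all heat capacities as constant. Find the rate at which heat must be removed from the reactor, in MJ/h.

Q_out = 15400 MJ/h

Extent of reaction ξ = 0.422 × 32.7 = 13.799 mol/s
Reaction term: ξ·ΔH°_rxn = 13.799 × -286 = -3946.6 kJ/s
Sensible, feed 207→25 °C: -1071.5 kJ/s
Outlet flows (mol/s): A 18.901, O₂ 9.5003, B 13.799
Sensible, products 25→158 °C: 738.99 kJ/s
Q = ΔH = -4279.2 kJ/s = -4279.2 kW
Heat removed = 15405 MJ/h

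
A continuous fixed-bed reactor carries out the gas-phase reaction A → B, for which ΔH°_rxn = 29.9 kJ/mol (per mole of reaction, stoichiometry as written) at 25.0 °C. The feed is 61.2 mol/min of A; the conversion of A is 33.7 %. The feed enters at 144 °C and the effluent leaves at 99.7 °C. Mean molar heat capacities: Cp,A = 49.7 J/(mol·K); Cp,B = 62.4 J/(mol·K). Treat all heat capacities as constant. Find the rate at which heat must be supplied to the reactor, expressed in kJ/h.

Q_in = 30100 kJ/h

Extent of reaction ξ = 0.337 × 61.2 = 20.624 mol/min
Reaction term: ξ·ΔH°_rxn = 20.624 × 29.9 = 616.67 kJ/min
Sensible, feed 144→25 °C: -361.96 kJ/min
Outlet flows (mol/min): A 40.576, B 20.624
Sensible, products 25→99.7 °C: 246.78 kJ/min
Q = ΔH = 501.49 kJ/min = 8.3582 kW
Heat supplied = 30089 kJ/h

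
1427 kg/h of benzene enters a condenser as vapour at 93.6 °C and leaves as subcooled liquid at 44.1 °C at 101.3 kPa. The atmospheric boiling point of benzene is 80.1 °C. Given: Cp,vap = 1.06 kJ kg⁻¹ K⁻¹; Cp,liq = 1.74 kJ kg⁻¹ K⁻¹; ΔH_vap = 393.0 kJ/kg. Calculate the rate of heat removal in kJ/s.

Q_c = 186 kJ/s

vapour 93.6→80.1 °C: -14.31 kJ/kg
condensation at 80.1 °C: -393 kJ/kg
liquid 80.1→44.1 °C: -62.64 kJ/kg
Δh = -14.31 + -393 + -62.64 = -469.95 kJ/kg
Q = ṁ·Δh = 1427 kg/h × -469.95 kJ/kg = -670620 kJ/h
|Q| = 186.28 kW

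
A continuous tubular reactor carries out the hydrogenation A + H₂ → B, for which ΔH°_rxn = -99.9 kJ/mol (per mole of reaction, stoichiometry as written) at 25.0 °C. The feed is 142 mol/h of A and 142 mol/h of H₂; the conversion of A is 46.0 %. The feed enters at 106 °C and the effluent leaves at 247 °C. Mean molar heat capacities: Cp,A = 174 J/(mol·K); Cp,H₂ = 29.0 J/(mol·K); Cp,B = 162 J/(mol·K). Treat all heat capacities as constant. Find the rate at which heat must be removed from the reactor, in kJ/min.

Extent of reaction ξ = 0.460 × 142 = 65.32 mol/h
Reaction term: ξ·ΔH°_rxn = 65.32 × -99.9 = -6525.5 kJ/h
Sensible, feed 106→25 °C: -2334.9 kJ/h
Outlet flows (mol/h): A 76.68, H₂ 76.68, B 65.32
Sensible, products 25→247 °C: 5804.8 kJ/h
Q = ΔH = -3055.5 kJ/h = -0.84876 kW
Heat removed = 50.926 kJ/min

Q_out = 50.9 kJ/min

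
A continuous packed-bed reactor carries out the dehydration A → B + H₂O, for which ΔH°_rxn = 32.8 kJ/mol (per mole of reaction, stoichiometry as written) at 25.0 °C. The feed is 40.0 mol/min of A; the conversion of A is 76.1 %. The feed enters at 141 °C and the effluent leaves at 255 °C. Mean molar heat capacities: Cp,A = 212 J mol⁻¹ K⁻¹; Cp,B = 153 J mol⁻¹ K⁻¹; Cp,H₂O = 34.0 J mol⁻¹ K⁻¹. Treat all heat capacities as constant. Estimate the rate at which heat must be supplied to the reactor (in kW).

Q_in = 29.8 kW

Extent of reaction ξ = 0.761 × 40.0 = 30.44 mol/min
Reaction term: ξ·ΔH°_rxn = 30.44 × 32.8 = 998.43 kJ/min
Sensible, feed 141→25 °C: -983.68 kJ/min
Outlet flows (mol/min): A 9.56, B 30.44, H₂O 30.44
Sensible, products 25→255 °C: 1775.4 kJ/min
Q = ΔH = 1790.1 kJ/min = 29.835 kW
Heat supplied = 29.835 kW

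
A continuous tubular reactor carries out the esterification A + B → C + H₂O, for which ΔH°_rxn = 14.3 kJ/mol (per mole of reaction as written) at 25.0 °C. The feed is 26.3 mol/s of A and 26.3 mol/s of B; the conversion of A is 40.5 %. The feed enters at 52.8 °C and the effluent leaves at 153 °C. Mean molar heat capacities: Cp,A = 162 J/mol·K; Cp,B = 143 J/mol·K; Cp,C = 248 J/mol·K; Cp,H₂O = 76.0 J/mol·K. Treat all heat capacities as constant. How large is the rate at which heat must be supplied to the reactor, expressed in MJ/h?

Extent of reaction ξ = 0.405 × 26.3 = 10.652 mol/s
Reaction term: ξ·ΔH°_rxn = 10.652 × 14.3 = 152.32 kJ/s
Sensible, feed 52.8→25 °C: -223 kJ/s
Outlet flows (mol/s): A 15.649, B 15.649, C 10.652, H₂O 10.652
Sensible, products 25→153 °C: 1052.7 kJ/s
Q = ΔH = 981.98 kJ/s = 981.98 kW
Heat supplied = 3535.1 MJ/h

Q_in = 3540 MJ/h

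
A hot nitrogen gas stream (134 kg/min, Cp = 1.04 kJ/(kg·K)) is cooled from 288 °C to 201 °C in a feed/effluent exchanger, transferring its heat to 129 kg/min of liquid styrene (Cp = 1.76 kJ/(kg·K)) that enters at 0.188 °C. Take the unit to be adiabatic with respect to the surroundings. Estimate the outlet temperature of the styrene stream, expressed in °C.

T_c,out = 53.6 °C

Heat released by hot stream: Q = 134 × 1.04 × (288 − 201) = 12124 kJ/min
Energy balance on cold side (adiabatic exchanger): Q = ṁ_c·Cp_c·(T_c,out − T_c,in)
T_c,out = 0.188 + 12124/(129 × 1.76) = 53.59 °C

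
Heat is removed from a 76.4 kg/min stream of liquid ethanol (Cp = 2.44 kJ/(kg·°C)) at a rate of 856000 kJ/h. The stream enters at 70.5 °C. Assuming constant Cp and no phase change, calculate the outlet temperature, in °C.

T_out = -6.03 °C

Q = 856000 kJ/h = 14267 kJ/min
ΔT = Q/(ṁ·Cp) = 14267/(76.4×2.44) = 76.531 K
T_out = 70.5 − 76.531 = -6.0313 °C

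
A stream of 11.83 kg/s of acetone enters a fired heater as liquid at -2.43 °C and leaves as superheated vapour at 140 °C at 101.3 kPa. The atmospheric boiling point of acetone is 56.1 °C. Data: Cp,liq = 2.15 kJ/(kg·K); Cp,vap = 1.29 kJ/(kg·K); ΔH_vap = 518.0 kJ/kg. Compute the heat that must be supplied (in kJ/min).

liquid -2.43→56.1 °C: 125.84 kJ/kg
vaporisation at 56.1 °C: 518 kJ/kg
vapour 56.1→140 °C: 108.23 kJ/kg
Δh = 125.84 + 518 + 108.23 = 752.07 kJ/kg
Q = ṁ·Δh = 11.83 kg/s × 752.07 kJ/kg = 8897 kJ/s
|Q| = 8897 kW = 533820 kJ/min

Q = 534000 kJ/min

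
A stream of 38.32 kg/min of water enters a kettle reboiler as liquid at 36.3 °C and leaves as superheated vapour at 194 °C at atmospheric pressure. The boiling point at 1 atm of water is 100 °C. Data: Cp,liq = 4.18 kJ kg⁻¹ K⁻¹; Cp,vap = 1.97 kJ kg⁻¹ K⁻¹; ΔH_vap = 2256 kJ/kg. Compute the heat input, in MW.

liquid 36.3→100 °C: 266.27 kJ/kg
vaporisation at 100 °C: 2256 kJ/kg
vapour 100→194 °C: 185.18 kJ/kg
Δh = 266.27 + 2256 + 185.18 = 2707.4 kJ/kg
Q = ṁ·Δh = 38.32 kg/min × 2707.4 kJ/kg = 103750 kJ/min
|Q| = 1729.2 kW = 1.7292 MW

Q = 1.73 MW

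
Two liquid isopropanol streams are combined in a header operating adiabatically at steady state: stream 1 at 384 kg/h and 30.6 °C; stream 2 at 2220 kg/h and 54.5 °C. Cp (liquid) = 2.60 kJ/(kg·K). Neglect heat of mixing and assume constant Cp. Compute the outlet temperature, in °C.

No heat crosses the boundary, so H_out = H_in.
T_out = Σ ṁᵢCp,ᵢTᵢ / Σ ṁᵢCp,ᵢ
      = 345130 / 6770.4 = 50.976 °C

T_out = 51.0 °C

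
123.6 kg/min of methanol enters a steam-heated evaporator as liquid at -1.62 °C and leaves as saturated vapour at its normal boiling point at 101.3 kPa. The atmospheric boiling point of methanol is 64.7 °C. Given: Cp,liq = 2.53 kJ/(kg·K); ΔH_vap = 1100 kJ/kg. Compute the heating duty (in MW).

liquid -1.62→64.7 °C: 167.79 kJ/kg
vaporisation at 64.7 °C: 1100 kJ/kg
Δh = 167.79 + 1100 = 1267.8 kJ/kg
Q = ṁ·Δh = 123.6 kg/min × 1267.8 kJ/kg = 156700 kJ/min
|Q| = 2611.6 kW = 2.6116 MW

Q = 2.61 MW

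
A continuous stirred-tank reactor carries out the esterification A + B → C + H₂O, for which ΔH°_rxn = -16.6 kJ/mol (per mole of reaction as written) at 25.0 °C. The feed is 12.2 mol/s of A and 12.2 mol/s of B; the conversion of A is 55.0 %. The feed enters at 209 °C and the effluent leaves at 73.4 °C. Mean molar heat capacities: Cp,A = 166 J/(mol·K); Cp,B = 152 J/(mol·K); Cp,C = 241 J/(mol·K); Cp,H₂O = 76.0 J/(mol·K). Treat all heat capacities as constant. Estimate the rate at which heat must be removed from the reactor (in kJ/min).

Extent of reaction ξ = 0.550 × 12.2 = 6.71 mol/s
Reaction term: ξ·ΔH°_rxn = 6.71 × -16.6 = -111.39 kJ/s
Sensible, feed 209→25 °C: -713.85 kJ/s
Outlet flows (mol/s): A 5.49, B 5.49, C 6.71, H₂O 6.71
Sensible, products 25→73.4 °C: 187.45 kJ/s
Q = ΔH = -637.78 kJ/s = -637.78 kW
Heat removed = 38267 kJ/min

Q_out = 38300 kJ/min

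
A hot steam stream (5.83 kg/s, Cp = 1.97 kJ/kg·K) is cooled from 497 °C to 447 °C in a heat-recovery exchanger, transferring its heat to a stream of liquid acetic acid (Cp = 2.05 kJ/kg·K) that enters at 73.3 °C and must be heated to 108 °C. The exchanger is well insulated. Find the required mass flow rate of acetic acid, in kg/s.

Heat released by hot stream: Q = 5.83 × 1.97 × (497 − 447) = 574.25 kJ/s
Energy balance on cold side (adiabatic exchanger): Q = ṁ_c·Cp_c·(T_c,out − T_c,in)
ṁ_c = 574.25 / [2.05 × (108 − 73.3)] = 8.0727 kg/s

ṁ_c = 8.07 kg/s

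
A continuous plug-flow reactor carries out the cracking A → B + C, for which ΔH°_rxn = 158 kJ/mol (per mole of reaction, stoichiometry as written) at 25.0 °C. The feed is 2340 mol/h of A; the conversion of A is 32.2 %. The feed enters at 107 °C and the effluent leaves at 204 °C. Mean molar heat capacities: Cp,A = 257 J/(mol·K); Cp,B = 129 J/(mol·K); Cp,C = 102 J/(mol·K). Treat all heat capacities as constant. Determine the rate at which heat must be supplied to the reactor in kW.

Extent of reaction ξ = 0.322 × 2340 = 753.48 mol/h
Reaction term: ξ·ΔH°_rxn = 753.48 × 158 = 119050 kJ/h
Sensible, feed 107→25 °C: -49313 kJ/h
Outlet flows (mol/h): A 1586.5, B 753.48, C 753.48
Sensible, products 25→204 °C: 104140 kJ/h
Q = ΔH = 173880 kJ/h = 48.299 kW
Heat supplied = 48.299 kW

Q_in = 48.3 kW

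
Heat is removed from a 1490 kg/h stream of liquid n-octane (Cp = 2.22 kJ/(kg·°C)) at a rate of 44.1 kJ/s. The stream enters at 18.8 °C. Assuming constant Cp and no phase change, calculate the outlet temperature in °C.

T_out = -29.2 °C

Q = 44.1 kJ/s = 158760 kJ/h
ΔT = Q/(ṁ·Cp) = 158760/(1490×2.22) = 47.996 K
T_out = 18.8 − 47.996 = -29.196 °C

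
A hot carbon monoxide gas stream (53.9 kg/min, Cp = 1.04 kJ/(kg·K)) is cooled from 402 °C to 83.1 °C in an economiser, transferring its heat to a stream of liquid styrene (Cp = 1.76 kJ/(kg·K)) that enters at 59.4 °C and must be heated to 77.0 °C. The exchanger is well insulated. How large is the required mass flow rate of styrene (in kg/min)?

Heat released by hot stream: Q = 53.9 × 1.04 × (402 − 83.1) = 17876 kJ/min
Energy balance on cold side (adiabatic exchanger): Q = ṁ_c·Cp_c·(T_c,out − T_c,in)
ṁ_c = 17876 / [1.76 × (77.0 − 59.4)] = 577.1 kg/min

ṁ_c = 577 kg/min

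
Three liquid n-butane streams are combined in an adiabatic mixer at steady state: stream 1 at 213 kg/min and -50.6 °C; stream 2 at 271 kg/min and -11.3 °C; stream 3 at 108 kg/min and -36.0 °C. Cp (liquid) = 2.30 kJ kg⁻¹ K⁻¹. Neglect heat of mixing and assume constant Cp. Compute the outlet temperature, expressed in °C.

No heat crosses the boundary, so H_out = H_in.
T_out = Σ ṁᵢCp,ᵢTᵢ / Σ ṁᵢCp,ᵢ
      = -40775 / 1361.6 = -29.946 °C

T_out = -29.9 °C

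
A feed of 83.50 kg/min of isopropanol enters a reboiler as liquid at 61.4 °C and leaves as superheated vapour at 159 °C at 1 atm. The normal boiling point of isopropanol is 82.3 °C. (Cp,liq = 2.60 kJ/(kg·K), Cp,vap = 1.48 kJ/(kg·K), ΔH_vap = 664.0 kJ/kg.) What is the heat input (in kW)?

Q = 1160 kW

liquid 61.4→82.3 °C: 54.34 kJ/kg
vaporisation at 82.3 °C: 664 kJ/kg
vapour 82.3→159 °C: 113.52 kJ/kg
Δh = 54.34 + 664 + 113.52 = 831.86 kJ/kg
Q = ṁ·Δh = 83.50 kg/min × 831.86 kJ/kg = 69460 kJ/min
|Q| = 1157.7 kW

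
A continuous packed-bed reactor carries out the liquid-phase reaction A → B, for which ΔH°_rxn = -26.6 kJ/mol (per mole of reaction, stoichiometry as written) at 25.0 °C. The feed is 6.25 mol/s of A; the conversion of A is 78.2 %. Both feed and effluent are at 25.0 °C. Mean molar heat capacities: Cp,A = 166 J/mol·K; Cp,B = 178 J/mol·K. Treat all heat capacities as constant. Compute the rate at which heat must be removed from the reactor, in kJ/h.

Q_out = 468000 kJ/h

Extent of reaction ξ = 0.782 × 6.25 = 4.8875 mol/s
Reaction term: ξ·ΔH°_rxn = 4.8875 × -26.6 = -130.01 kJ/s
Q = ΔH = -130.01 kJ/s = -130.01 kW
Heat removed = 468030 kJ/h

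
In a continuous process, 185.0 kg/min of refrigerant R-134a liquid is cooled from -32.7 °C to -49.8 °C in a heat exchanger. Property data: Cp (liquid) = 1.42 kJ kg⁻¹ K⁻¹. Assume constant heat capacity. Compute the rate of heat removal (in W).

Q = ṁ·Cp·ΔT = 185.0 × 1.42 × (-49.8 − -32.7) = -4492.2 kJ/min
Converting: 4492.2 / 60 s = 74.869 kW
Cooling duty = 74869 W

Q_c = 74900 W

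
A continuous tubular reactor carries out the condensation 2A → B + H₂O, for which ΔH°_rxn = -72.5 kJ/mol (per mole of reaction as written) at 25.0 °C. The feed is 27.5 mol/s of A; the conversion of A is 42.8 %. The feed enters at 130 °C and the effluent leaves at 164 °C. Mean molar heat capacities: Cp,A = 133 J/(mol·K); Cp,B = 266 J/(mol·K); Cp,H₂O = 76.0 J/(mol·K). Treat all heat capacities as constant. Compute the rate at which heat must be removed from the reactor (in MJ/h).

Extent of reaction ξ = 0.428 × 27.5 / 2 = 5.885 mol/s
Reaction term: ξ·ΔH°_rxn = 5.885 × -72.5 = -426.66 kJ/s
Sensible, feed 130→25 °C: -384.04 kJ/s
Outlet flows (mol/s): A 15.73, B 5.885, H₂O 5.885
Sensible, products 25→164 °C: 570.56 kJ/s
Q = ΔH = -240.14 kJ/s = -240.14 kW
Heat removed = 864.5 MJ/h

Q_out = 864 MJ/h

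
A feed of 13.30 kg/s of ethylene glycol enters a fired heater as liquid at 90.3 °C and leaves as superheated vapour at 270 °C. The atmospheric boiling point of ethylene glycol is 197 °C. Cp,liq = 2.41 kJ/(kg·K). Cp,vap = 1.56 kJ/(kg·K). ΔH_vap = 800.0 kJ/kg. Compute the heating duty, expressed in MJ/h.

Q = 56100 MJ/h

liquid 90.3→197 °C: 257.15 kJ/kg
vaporisation at 197 °C: 800 kJ/kg
vapour 197→270 °C: 113.88 kJ/kg
Δh = 257.15 + 800 + 113.88 = 1171 kJ/kg
Q = ṁ·Δh = 13.30 kg/s × 1171 kJ/kg = 15575 kJ/s
|Q| = 15575 kW = 56069 MJ/h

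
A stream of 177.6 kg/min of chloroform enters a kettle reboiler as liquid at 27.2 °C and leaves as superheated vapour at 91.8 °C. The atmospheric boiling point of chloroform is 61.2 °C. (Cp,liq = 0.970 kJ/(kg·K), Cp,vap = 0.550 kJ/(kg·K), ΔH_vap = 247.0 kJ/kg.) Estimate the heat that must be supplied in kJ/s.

liquid 27.2→61.2 °C: 32.98 kJ/kg
vaporisation at 61.2 °C: 247 kJ/kg
vapour 61.2→91.8 °C: 16.83 kJ/kg
Δh = 32.98 + 247 + 16.83 = 296.81 kJ/kg
Q = ṁ·Δh = 177.6 kg/min × 296.81 kJ/kg = 52713 kJ/min
|Q| = 878.56 kW

Q = 879 kJ/s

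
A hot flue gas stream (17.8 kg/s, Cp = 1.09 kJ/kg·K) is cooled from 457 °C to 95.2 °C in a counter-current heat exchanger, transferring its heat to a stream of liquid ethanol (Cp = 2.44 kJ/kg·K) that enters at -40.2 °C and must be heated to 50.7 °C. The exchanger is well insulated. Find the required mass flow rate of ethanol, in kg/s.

Heat released by hot stream: Q = 17.8 × 1.09 × (457 − 95.2) = 7019.6 kJ/s
Energy balance on cold side (adiabatic exchanger): Q = ṁ_c·Cp_c·(T_c,out − T_c,in)
ṁ_c = 7019.6 / [2.44 × (50.7 − -40.2)] = 31.649 kg/s

ṁ_c = 31.6 kg/s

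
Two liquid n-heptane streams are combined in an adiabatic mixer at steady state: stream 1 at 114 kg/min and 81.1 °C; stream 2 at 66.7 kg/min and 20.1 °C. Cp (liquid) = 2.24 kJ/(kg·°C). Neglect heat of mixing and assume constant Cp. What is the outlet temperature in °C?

T_out = 58.6 °C

No heat crosses the boundary, so H_out = H_in.
T_out = Σ ṁᵢCp,ᵢTᵢ / Σ ṁᵢCp,ᵢ
      = 23713 / 404.77 = 58.584 °C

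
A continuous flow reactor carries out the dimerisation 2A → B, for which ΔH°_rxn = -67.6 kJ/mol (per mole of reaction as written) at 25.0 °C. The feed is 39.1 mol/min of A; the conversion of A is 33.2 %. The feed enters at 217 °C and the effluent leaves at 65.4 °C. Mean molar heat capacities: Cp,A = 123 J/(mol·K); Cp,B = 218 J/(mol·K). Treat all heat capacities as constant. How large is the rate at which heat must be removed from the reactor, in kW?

Extent of reaction ξ = 0.332 × 39.1 / 2 = 6.4906 mol/min
Reaction term: ξ·ΔH°_rxn = 6.4906 × -67.6 = -438.76 kJ/min
Sensible, feed 217→25 °C: -923.39 kJ/min
Outlet flows (mol/min): A 26.119, B 6.4906
Sensible, products 25→65.4 °C: 186.95 kJ/min
Q = ΔH = -1175.2 kJ/min = -19.587 kW
Heat removed = 19.587 kW

Q_out = 19.6 kW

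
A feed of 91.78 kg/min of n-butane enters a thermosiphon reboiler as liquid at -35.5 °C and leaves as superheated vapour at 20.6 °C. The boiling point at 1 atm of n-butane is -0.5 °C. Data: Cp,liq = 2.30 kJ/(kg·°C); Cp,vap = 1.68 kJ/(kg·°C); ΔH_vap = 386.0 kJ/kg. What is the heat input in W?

liquid -35.5→-0.5 °C: 80.5 kJ/kg
vaporisation at -0.5 °C: 386 kJ/kg
vapour -0.5→20.6 °C: 35.448 kJ/kg
Δh = 80.5 + 386 + 35.448 = 501.95 kJ/kg
Q = ṁ·Δh = 91.78 kg/min × 501.95 kJ/kg = 46069 kJ/min
|Q| = 767.81 kW = 767810 W

Q = 768000 W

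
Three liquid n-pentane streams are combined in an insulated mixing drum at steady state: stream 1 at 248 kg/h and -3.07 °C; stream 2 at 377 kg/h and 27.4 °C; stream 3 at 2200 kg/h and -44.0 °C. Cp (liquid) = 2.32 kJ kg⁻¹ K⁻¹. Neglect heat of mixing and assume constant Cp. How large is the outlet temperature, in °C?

Adiabatic, steady state ⇒ Σ ṁᵢCp,ᵢ(T_out − Tᵢ) = 0
Σ ṁᵢCp,ᵢTᵢ = 248×2.32×-3.07 + 377×2.32×27.4 + 2200×2.32×-44.0 = -202380
Σ ṁᵢCp,ᵢ = 248×2.32 + 377×2.32 + 2200×2.32 = 6554
T_out = -202380 / 6554 = -30.878 °C

T_out = -30.9 °C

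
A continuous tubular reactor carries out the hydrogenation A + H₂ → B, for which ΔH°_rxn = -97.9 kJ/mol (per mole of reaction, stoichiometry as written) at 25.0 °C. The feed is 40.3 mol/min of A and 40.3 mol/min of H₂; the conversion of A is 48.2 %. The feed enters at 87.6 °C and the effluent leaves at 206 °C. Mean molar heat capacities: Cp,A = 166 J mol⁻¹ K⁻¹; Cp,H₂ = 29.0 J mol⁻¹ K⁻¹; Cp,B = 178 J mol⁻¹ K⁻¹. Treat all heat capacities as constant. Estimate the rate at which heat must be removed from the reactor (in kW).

Extent of reaction ξ = 0.482 × 40.3 = 19.425 mol/min
Reaction term: ξ·ΔH°_rxn = 19.425 × -97.9 = -1901.7 kJ/min
Sensible, feed 87.6→25 °C: -491.94 kJ/min
Outlet flows (mol/min): A 20.875, H₂ 20.875, B 19.425
Sensible, products 25→206 °C: 1362.6 kJ/min
Q = ΔH = -1031 kJ/min = -17.183 kW
Heat removed = 17.183 kW

Q_out = 17.2 kW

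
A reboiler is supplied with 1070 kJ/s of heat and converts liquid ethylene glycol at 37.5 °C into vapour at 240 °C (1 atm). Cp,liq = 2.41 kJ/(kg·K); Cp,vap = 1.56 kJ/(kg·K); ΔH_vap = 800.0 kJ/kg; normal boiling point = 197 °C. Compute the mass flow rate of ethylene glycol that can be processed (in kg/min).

Δh = 2.41×(197−37.5) + 800.0 + 1.56×(240−197) = 1251.5 kJ/kg
Q = 1070 kJ/s = 1070 kJ/s = 64200 kJ/min
ṁ = Q/Δh = 64200 / 1251.5 = 51.299 kg/min

ṁ = 51.3 kg/min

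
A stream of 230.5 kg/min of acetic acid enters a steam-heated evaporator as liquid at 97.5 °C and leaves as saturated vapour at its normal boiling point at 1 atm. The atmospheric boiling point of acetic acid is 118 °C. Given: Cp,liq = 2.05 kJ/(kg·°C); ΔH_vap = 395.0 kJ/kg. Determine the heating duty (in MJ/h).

Q = 6040 MJ/h

liquid 97.5→118 °C: 42.025 kJ/kg
vaporisation at 118 °C: 395 kJ/kg
Δh = 42.025 + 395 = 437.02 kJ/kg
Q = ṁ·Δh = 230.5 kg/min × 437.02 kJ/kg = 100730 kJ/min
|Q| = 1678.9 kW = 6044.1 MJ/h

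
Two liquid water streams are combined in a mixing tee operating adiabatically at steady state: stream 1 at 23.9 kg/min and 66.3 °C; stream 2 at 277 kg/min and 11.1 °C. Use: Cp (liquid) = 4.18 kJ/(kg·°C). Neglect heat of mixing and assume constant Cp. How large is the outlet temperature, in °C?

T_out = 15.5 °C

Energy balance with Q = 0: Σ ṁᵢCp,ᵢ(T_out − Tᵢ) = 0
Σ ṁᵢCp,ᵢTᵢ = 23.9×4.18×66.3 + 277×4.18×11.1 = 19476
Σ ṁᵢCp,ᵢ = 23.9×4.18 + 277×4.18 = 1257.8
T_out = 19476 / 1257.8 = 15.484 °C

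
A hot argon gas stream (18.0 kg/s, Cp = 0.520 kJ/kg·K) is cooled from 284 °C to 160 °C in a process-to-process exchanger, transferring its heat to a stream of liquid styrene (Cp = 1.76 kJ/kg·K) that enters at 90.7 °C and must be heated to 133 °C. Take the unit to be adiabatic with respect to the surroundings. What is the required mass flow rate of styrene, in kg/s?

ṁ_c = 15.6 kg/s

Heat released by hot stream: Q = 18.0 × 0.520 × (284 − 160) = 1160.6 kJ/s
Energy balance on cold side (adiabatic exchanger): Q = ṁ_c·Cp_c·(T_c,out − T_c,in)
ṁ_c = 1160.6 / [1.76 × (133 − 90.7)] = 15.59 kg/s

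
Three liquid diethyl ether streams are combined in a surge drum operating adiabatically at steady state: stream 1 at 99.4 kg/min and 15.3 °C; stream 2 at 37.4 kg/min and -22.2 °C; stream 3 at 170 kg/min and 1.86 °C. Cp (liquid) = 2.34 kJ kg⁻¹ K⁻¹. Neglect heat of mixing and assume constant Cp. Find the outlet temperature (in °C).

Energy balance with Q = 0: Σ ṁᵢCp,ᵢ(T_out − Tᵢ) = 0
Σ ṁᵢCp,ᵢTᵢ = 99.4×2.34×15.3 + 37.4×2.34×-22.2 + 170×2.34×1.86 = 2355.8
Σ ṁᵢCp,ᵢ = 99.4×2.34 + 37.4×2.34 + 170×2.34 = 717.91
T_out = 2355.8 / 717.91 = 3.2814 °C

T_out = 3.28 °C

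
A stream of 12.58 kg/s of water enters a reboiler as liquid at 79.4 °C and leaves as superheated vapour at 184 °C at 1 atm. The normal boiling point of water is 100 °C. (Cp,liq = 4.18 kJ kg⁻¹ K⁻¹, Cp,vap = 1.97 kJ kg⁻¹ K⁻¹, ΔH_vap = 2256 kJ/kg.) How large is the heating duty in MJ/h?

Q = 114000 MJ/h

liquid 79.4→100 °C: 86.108 kJ/kg
vaporisation at 100 °C: 2256 kJ/kg
vapour 100→184 °C: 165.48 kJ/kg
Δh = 86.108 + 2256 + 165.48 = 2507.6 kJ/kg
Q = ṁ·Δh = 12.58 kg/s × 2507.6 kJ/kg = 31545 kJ/s
|Q| = 31545 kW = 113560 MJ/h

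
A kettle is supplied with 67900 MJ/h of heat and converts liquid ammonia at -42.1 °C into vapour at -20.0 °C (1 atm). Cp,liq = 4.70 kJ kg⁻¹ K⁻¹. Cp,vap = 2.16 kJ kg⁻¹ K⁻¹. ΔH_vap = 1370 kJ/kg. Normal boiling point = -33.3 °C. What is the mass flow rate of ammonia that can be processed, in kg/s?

Δh = 4.70×(-33.3−-42.1) + 1370 + 2.16×(-20.0−-33.3) = 1440.1 kJ/kg
Q = 67900 MJ/h = 18861 kJ/s = 18861 kJ/s
ṁ = Q/Δh = 18861 / 1440.1 = 13.097 kg/s

ṁ = 13.1 kg/s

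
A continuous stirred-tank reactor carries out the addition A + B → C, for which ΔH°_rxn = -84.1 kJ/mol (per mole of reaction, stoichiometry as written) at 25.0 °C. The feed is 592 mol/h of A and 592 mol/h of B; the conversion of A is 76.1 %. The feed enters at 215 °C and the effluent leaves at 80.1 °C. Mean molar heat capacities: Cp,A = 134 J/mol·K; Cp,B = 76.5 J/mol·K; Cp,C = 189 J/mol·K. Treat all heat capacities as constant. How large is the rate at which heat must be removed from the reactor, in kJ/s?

Q_out = 15.3 kJ/s

Extent of reaction ξ = 0.761 × 592 = 450.51 mol/h
Reaction term: ξ·ΔH°_rxn = 450.51 × -84.1 = -37888 kJ/h
Sensible, feed 215→25 °C: -23677 kJ/h
Outlet flows (mol/h): A 141.49, B 141.49, C 450.51
Sensible, products 25→80.1 °C: 6332.6 kJ/h
Q = ΔH = -55232 kJ/h = -15.342 kW
Heat removed = 15.342 kJ/s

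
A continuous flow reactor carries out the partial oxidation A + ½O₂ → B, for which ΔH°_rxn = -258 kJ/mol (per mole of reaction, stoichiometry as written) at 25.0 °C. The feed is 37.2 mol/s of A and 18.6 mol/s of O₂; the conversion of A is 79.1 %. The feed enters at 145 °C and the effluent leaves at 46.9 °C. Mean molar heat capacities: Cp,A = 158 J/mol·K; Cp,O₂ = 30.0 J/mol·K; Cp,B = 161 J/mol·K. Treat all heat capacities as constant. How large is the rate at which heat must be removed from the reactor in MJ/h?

Extent of reaction ξ = 0.791 × 37.2 = 29.425 mol/s
Reaction term: ξ·ΔH°_rxn = 29.425 × -258 = -7591.7 kJ/s
Sensible, feed 145→25 °C: -772.27 kJ/s
Outlet flows (mol/s): A 7.7748, O₂ 3.8874, B 29.425
Sensible, products 25→46.9 °C: 133.21 kJ/s
Q = ΔH = -8230.8 kJ/s = -8230.8 kW
Heat removed = 29631 MJ/h

Q_out = 29600 MJ/h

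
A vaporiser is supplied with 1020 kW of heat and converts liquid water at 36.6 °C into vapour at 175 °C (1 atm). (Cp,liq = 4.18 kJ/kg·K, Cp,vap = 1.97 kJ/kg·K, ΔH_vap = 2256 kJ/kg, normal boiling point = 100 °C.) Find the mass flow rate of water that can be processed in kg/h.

Δh = 4.18×(100−36.6) + 2256 + 1.97×(175−100) = 2668.8 kJ/kg
Q = 1020 kW = 1020 kJ/s = 3.672e+06 kJ/h
ṁ = Q/Δh = 3.672e+06 / 2668.8 = 1375.9 kg/h

ṁ = 1380 kg/h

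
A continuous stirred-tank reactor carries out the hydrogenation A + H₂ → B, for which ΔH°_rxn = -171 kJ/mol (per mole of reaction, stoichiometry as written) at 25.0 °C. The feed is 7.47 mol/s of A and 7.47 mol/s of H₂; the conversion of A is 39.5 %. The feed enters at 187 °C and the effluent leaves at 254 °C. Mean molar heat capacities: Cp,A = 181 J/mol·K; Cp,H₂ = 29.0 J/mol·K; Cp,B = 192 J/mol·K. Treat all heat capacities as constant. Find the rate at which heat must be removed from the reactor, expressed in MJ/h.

Extent of reaction ξ = 0.395 × 7.47 = 2.9506 mol/s
Reaction term: ξ·ΔH°_rxn = 2.9506 × -171 = -504.56 kJ/s
Sensible, feed 187→25 °C: -254.13 kJ/s
Outlet flows (mol/s): A 4.5193, H₂ 4.5193, B 2.9506
Sensible, products 25→254 °C: 347.07 kJ/s
Q = ΔH = -411.62 kJ/s = -411.62 kW
Heat removed = 1481.8 MJ/h

Q_out = 1480 MJ/h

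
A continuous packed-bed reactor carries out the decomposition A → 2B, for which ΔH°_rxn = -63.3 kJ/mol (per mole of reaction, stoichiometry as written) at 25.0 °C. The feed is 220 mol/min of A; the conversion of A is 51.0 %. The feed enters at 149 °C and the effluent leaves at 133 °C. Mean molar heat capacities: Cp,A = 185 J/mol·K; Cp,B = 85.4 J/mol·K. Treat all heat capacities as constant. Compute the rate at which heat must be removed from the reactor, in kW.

Q_out = 132 kW

Extent of reaction ξ = 0.510 × 220 = 112.2 mol/min
Reaction term: ξ·ΔH°_rxn = 112.2 × -63.3 = -7102.3 kJ/min
Sensible, feed 149→25 °C: -5046.8 kJ/min
Outlet flows (mol/min): A 107.8, B 224.4
Sensible, products 25→133 °C: 4223.5 kJ/min
Q = ΔH = -7925.5 kJ/min = -132.09 kW
Heat removed = 132.09 kW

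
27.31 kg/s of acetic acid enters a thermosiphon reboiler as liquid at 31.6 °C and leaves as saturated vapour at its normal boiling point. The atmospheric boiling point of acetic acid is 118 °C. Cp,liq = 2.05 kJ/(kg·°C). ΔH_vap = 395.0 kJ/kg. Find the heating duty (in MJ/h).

liquid 31.6→118 °C: 177.12 kJ/kg
vaporisation at 118 °C: 395 kJ/kg
Δh = 177.12 + 395 = 572.12 kJ/kg
Q = ṁ·Δh = 27.31 kg/s × 572.12 kJ/kg = 15625 kJ/s
|Q| = 15625 kW = 56249 MJ/h

Q = 56200 MJ/h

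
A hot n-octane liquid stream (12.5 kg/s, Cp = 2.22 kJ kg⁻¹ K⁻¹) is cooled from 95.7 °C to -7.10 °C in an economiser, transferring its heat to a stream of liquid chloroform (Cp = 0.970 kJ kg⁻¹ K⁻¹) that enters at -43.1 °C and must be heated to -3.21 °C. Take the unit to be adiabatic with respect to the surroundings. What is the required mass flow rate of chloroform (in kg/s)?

ṁ_c = 73.7 kg/s

Heat released by hot stream: Q = 12.5 × 2.22 × (95.7 − -7.10) = 2852.7 kJ/s
Energy balance on cold side (adiabatic exchanger): Q = ṁ_c·Cp_c·(T_c,out − T_c,in)
ṁ_c = 2852.7 / [0.970 × (-3.21 − -43.1)] = 73.726 kg/s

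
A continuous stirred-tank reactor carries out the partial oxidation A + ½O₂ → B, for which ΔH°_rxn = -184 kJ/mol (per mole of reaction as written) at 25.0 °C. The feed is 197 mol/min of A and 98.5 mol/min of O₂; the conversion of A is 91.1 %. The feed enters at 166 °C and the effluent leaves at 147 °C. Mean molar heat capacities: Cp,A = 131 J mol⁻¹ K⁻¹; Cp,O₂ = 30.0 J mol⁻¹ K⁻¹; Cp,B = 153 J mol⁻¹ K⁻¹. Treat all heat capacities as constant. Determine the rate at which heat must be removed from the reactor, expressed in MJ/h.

Q_out = 2000 MJ/h

Extent of reaction ξ = 0.911 × 197 = 179.47 mol/min
Reaction term: ξ·ΔH°_rxn = 179.47 × -184 = -33022 kJ/min
Sensible, feed 166→25 °C: -4055.4 kJ/min
Outlet flows (mol/min): A 17.533, O₂ 8.7665, B 179.47
Sensible, products 25→147 °C: 3662.2 kJ/min
Q = ΔH = -33415 kJ/min = -556.92 kW
Heat removed = 2004.9 MJ/h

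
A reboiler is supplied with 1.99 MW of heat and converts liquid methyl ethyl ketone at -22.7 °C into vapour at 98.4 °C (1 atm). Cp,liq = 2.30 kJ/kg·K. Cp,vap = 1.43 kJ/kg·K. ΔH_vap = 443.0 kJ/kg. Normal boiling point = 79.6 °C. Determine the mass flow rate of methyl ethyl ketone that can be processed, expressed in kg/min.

ṁ = 169 kg/min

Δh = 2.30×(79.6−-22.7) + 443.0 + 1.43×(98.4−79.6) = 705.17 kJ/kg
Q = 1.99 MW = 1990 kJ/s = 119400 kJ/min
ṁ = Q/Δh = 119400 / 705.17 = 169.32 kg/min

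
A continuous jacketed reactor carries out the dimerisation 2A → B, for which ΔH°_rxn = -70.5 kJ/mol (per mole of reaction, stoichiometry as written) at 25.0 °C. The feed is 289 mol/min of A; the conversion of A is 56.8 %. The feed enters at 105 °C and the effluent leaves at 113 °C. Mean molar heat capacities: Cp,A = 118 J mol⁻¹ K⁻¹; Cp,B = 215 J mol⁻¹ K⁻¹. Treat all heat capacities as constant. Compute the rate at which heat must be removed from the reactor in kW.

Extent of reaction ξ = 0.568 × 289 / 2 = 82.076 mol/min
Reaction term: ξ·ΔH°_rxn = 82.076 × -70.5 = -5786.4 kJ/min
Sensible, feed 105→25 °C: -2728.2 kJ/min
Outlet flows (mol/min): A 124.85, B 82.076
Sensible, products 25→113 °C: 2849.3 kJ/min
Q = ΔH = -5665.2 kJ/min = -94.42 kW
Heat removed = 94.42 kW

Q_out = 94.4 kW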